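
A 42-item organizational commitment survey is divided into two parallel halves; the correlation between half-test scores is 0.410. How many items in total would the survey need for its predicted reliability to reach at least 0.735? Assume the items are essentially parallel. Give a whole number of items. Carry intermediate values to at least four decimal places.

84

r_full = 2(0.410)/(1 + 0.410) = 0.5816
Solve Spearman-Brown for n: n = 0.735(1 − 0.5816) / [0.5816(1 − 0.735)] = 1.9953
Required items = 1.9953 × 42 = 83.80, so 84 items.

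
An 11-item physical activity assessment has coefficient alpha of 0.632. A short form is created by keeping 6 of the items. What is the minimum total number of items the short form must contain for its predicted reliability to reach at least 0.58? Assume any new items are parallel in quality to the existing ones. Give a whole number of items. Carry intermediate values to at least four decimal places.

9

Short-form reliability: n = 6/11 = 0.5455; r_6 = n·r/(1+(n−1)r) ≈ 0.4837
Length factor from the short form to reach 0.58: n' = 0.58(1 − 0.4837) / [0.4837(1 − 0.58)] ≈ 1.4740
Total items = 1.4740 × 6 = 8.84, rounded up to 9.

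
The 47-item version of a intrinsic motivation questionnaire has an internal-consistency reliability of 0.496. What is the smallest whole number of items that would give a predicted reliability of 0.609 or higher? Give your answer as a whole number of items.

n = 0.609 × (1 − 0.496) / [ 0.496 × (1 − 0.609) ]
  = 0.306936 / 0.193936 = 1.5827
So the test needs 1.5827 × 47 ≈ 74.39 items; rounding up, 75.

75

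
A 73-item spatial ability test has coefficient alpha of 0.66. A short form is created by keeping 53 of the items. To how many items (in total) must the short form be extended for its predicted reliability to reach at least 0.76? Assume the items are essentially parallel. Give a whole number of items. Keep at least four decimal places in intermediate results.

First, r for the 53-item form: n = 53/73 = 0.7260, so r_53 = 0.7260·0.66/(1 + (0.7260 − 1)·0.66) = 0.5849
Length factor from the short form to reach 0.76: n' = 0.76(1 − 0.5849) / [0.5849(1 − 0.76)] ≈ 2.2474
Items = 2.2474 × 53 ≈ 119.11 → 120

120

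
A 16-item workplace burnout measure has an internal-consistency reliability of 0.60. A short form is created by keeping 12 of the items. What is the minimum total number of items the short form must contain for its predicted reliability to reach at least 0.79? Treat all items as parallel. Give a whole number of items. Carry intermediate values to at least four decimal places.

First, r for the 12-item form: n = 12/16 = 0.7500, so r_12 = 0.7500·0.60/(1 + (0.7500 − 1)·0.60) = 0.5294
Then solve for n' with r_old = 0.5294, r_target = 0.79: n' = 0.79(1 − 0.5294)/[0.5294(1 − 0.79)] = 3.3441
Total items = 3.3441 × 12 = 40.13, rounded up to 41.

41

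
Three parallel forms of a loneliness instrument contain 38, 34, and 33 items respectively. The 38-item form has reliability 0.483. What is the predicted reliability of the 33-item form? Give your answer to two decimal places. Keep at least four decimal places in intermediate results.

0.45

The 34-item form is not needed; work directly from the 38-item form with n = 33/38 = 0.8684.
r_{33} = n·r / (1 + (n − 1)·r) = 0.4194 / 0.9364 ≈ 0.4479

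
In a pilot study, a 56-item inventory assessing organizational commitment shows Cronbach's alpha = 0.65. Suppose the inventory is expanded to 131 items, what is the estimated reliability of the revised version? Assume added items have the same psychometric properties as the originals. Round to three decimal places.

0.813

n = 131/56 = 2.3393
By Spearman-Brown, r_new = n r / (1 + (n − 1) r).
r_new = (2.3393 × 0.65) / (1 + (2.3393 − 1) × 0.65)
r_new = 1.5205 / 1.8705 ≈ 0.8129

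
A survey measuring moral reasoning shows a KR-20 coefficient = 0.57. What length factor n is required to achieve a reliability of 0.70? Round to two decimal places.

1.76

Invert Spearman-Brown to solve for n:
n = r*(1 − r) / [ r (1 − r*) ]
n = [0.70 × 0.43] / [0.57 × 0.30]
n = 0.3010 / 0.1710 ≈ 1.7602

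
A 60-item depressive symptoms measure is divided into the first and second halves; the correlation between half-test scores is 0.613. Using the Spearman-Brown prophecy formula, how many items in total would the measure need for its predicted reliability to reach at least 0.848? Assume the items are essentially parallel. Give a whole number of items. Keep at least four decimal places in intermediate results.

Corrected full-test reliability: r_full = 2 × 0.613 / (1 + 0.613) ≈ 0.7601
Solve Spearman-Brown for n: n = 0.848(1 − 0.7601) / [0.7601(1 − 0.848)] = 1.7608
Items = 1.7608 × 60 ≈ 105.65 → 106

106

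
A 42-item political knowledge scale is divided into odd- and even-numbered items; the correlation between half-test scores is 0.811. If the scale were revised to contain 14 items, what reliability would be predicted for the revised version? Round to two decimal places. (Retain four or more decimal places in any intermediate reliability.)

First correct the split-half correlation to full-test reliability: r_full = 2 × 0.811 / (1 + 0.811) ≈ 0.8956
Then adjust to 14 items: n = 14/42 = 0.3333
r_new = n·r_full / (1 + (n − 1)·r_full) = 0.2985 / 0.4029 ≈ 0.7409

0.74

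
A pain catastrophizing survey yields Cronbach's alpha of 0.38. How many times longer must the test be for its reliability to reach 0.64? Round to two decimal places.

Rearranging the Spearman-Brown formula for n,
n = r*(1 − r) / [ r (1 − r*) ]
n = 0.64 × (1 − 0.38) / [ 0.38 × (1 − 0.64) ]
  = 0.3968 / 0.1368 = 2.9006

2.90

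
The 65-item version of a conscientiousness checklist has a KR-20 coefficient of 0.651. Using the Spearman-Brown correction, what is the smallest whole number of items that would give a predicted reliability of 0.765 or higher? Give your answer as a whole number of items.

n = 0.765(1 − 0.651) / [0.651(1 − 0.765)]
n = 0.266985 / 0.152985 ≈ 1.7452
Items needed = n × 65 = 1.7452 × 65 ≈ 113.44 → round up to 114

114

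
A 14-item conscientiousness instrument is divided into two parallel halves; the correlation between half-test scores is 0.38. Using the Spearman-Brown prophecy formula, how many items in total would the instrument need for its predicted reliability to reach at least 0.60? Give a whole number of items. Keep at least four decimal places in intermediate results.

Corrected full-test reliability: r_full = 2 × 0.38 / (1 + 0.38) ≈ 0.5507
Solve Spearman-Brown for n: n = 0.60(1 − 0.5507) / [0.5507(1 − 0.60)] = 1.2238
Items = 1.2238 × 14 ≈ 17.13 → 18

18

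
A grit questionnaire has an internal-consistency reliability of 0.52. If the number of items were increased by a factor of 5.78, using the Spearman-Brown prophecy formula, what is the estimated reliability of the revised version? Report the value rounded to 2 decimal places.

0.86

Spearman-Brown: r_new = n·r / (1 + (n − 1)·r)
r_new = 5.78·0.52 / [1 + (5.78 − 1)·0.52]
     = 3.0056 / 3.4856 = 0.8623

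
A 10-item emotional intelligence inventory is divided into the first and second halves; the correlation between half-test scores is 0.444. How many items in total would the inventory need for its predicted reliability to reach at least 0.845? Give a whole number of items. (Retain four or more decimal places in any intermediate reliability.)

35

r_full = 2(0.444)/(1 + 0.444) = 0.6150
Solve Spearman-Brown for n: n = 0.845(1 − 0.6150) / [0.6150(1 − 0.845)] = 3.4128
Items = 3.4128 × 10 ≈ 34.13 → 35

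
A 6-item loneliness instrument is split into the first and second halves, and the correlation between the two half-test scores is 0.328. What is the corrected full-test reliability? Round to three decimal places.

0.494

Each half is half the length of the full test, so the full test is n = 2 times a half.
r_full = 2r_hh / (1 + r_hh) = 2 × 0.328 / (1 + 0.328)
       = 0.6560 / 1.3280 = 0.4940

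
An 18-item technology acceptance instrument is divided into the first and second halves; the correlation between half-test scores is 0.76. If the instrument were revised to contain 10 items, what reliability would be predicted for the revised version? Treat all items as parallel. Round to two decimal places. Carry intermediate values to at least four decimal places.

0.78

First correct the split-half correlation to full-test reliability: r_full = 2 × 0.76 / (1 + 0.76) ≈ 0.8636
Length factor from 18 to 10 items: n = 10/18 = 0.5556
r_new = n·r_full / (1 + (n − 1)·r_full) = 0.4798 / 0.6162 ≈ 0.7786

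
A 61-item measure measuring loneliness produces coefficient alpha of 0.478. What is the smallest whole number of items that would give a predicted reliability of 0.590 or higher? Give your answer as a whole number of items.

96

n = 0.590(1 − 0.478) / [0.478(1 − 0.590)]
  = 0.307980 / 0.195980 = 1.5715
Items needed = n × 61 = 1.5715 × 61 ≈ 95.86 → round up to 96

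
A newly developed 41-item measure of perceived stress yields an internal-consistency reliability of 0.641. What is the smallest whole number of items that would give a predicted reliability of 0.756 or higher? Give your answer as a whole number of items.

Spearman-Brown solved for the length factor n:
n = r_target (1 − r_old) / [ r_old (1 − r_target) ]
n = 0.756 × (1 − 0.641) / [ 0.641 × (1 − 0.756) ]
n = 0.271404 / 0.156404 ≈ 1.7353
So the test needs 1.7353 × 41 ≈ 71.15 items; rounding up, 72.

72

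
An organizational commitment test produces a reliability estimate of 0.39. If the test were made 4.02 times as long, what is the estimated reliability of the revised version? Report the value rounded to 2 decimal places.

r_new = (4.02 × 0.39) / (1 + (4.02 − 1) × 0.39)
r_new = 1.5678 / 2.1778 ≈ 0.7199

0.72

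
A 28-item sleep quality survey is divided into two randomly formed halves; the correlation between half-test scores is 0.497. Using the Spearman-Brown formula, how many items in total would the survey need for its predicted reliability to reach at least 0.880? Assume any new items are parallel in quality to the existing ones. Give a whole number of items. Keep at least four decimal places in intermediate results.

r_full = 2(0.497)/(1 + 0.497) = 0.6640
n = r_tgt(1 − r_full) / [r_full(1 − r_tgt)] = 0.880 × 0.3360 / (0.6640 × 0.120) ≈ 3.7108
Required items = 3.7108 × 28 = 103.90, so 104 items.

104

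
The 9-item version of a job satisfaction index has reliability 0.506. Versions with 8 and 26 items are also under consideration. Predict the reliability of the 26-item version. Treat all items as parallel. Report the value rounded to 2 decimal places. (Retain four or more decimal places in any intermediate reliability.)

The 8-item form is not needed; work directly from the 9-item form with n = 26/9 = 2.8889.
r_{26} = n·r / (1 + (n − 1)·r) = 1.4618 / 1.9558 ≈ 0.7474

0.75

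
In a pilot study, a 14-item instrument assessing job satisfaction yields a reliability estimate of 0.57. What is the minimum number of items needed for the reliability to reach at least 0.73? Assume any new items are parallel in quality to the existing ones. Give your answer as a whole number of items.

29

n = 0.73(1 − 0.57) / [0.57(1 − 0.73)]
  = 0.3139 / 0.1539 = 2.0396
So the test needs 2.0396 × 14 ≈ 28.55 items; rounding up, 29.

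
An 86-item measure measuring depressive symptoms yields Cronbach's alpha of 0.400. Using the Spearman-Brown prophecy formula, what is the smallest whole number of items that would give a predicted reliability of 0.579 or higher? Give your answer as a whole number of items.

178

Rearranging the Spearman-Brown formula for n,
n = r*(1 − r) / [ r (1 − r*) ]
n = [0.579 × 0.600] / [0.400 × 0.421]
n = 0.347400 / 0.168400 ≈ 2.0629
2.0629 × 86 = 177.41 → 178 items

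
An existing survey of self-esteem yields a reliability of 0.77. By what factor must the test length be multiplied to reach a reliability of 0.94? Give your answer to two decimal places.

4.68

n = 0.94(1 − 0.77) / [0.77(1 − 0.94)]
n = 0.2162 / 0.0462 ≈ 4.6797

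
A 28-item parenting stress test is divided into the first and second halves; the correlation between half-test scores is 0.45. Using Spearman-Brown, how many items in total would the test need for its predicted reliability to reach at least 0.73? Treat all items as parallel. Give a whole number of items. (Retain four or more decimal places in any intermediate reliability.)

r_full = 2(0.45)/(1 + 0.45) = 0.6207
Solve Spearman-Brown for n: n = 0.73(1 − 0.6207) / [0.6207(1 − 0.73)] = 1.6522
Required items = 1.6522 × 28 = 46.26, so 47 items.

47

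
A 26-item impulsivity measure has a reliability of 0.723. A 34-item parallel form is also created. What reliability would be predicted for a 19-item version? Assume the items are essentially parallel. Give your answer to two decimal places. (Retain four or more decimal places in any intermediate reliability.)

0.66

Only the ratio of lengths matters: n = 19/26 = 0.7308
r_{19} = n·r / (1 + (n − 1)·r) = 0.5284 / 0.8054 ≈ 0.6561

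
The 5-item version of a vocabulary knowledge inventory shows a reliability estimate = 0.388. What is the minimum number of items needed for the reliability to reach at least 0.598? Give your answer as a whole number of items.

n = [0.598 × 0.612] / [0.388 × 0.402]
n = 0.365976 / 0.155976 ≈ 2.3464
Items needed = n × 5 = 2.3464 × 5 ≈ 11.73 → round up to 12

12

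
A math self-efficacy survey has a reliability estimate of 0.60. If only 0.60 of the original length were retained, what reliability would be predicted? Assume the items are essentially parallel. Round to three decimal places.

0.474

r_new = (0.6 × 0.60) / (1 + (0.6 − 1) × 0.60)
r_new = 0.3600 / 0.7600 ≈ 0.4737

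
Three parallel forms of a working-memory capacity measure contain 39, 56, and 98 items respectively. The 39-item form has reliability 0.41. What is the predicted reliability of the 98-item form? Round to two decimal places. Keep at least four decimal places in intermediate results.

0.64

The 56-item form is not needed; work directly from the 39-item form with n = 98/39 = 2.5128.
r_{98} = n·r / (1 + (n − 1)·r) = 1.0302 / 1.6202 ≈ 0.6358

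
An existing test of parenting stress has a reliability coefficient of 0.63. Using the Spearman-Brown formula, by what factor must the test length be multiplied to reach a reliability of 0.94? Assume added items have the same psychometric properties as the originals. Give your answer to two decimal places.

Invert Spearman-Brown to solve for n:
n = r*(1 − r) / [ r (1 − r*) ]
n = 0.94(1 − 0.63) / [0.63(1 − 0.94)]
n = 0.3478 / 0.0378 ≈ 9.2011

9.20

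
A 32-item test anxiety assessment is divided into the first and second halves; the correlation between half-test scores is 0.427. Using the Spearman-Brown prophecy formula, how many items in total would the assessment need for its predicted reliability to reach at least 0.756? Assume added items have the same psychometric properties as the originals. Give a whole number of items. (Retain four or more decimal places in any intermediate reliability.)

Corrected full-test reliability: r_full = 2 × 0.427 / (1 + 0.427) ≈ 0.5985
Solve Spearman-Brown for n: n = 0.756(1 − 0.5985) / [0.5985(1 − 0.756)] = 2.0785
Required items = 2.0785 × 32 = 66.51, so 67 items.

67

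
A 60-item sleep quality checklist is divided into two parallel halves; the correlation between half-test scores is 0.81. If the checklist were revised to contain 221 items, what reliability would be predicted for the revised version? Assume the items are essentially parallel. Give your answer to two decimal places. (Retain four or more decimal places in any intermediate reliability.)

First correct the split-half correlation to full-test reliability: r_full = 2 × 0.81 / (1 + 0.81) ≈ 0.8950
Then adjust to 221 items: n = 221/60 = 3.6833
r_new = n·r_full / (1 + (n − 1)·r_full) = 3.2966 / 3.4016 ≈ 0.9691

0.97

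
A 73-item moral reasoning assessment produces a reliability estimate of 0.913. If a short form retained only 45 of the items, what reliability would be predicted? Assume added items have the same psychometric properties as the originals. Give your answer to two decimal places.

0.87

Length ratio n = 45/73 = 0.6164
Spearman-Brown: r_new = n·r / (1 + (n − 1)·r)
r_new = (0.6164 × 0.913) / (1 + (0.6164 − 1) × 0.913)
     = 0.5628 / 0.6498 = 0.8661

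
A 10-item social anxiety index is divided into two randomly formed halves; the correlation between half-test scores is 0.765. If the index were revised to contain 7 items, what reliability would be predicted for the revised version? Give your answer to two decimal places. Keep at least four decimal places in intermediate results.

Full-test reliability from the split-half r: r_full = 2(0.765)/(1 + 0.765) = 0.8669
Length factor from 10 to 7 items: n = 7/10 = 0.7000
r_new = n·r_full / (1 + (n − 1)·r_full) = 0.6068 / 0.7399 ≈ 0.8201

0.82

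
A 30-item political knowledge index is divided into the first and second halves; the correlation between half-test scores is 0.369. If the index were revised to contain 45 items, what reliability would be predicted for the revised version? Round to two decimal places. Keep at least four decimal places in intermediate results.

0.64

First correct the split-half correlation to full-test reliability: r_full = 2 × 0.369 / (1 + 0.369) ≈ 0.5391
Length factor from 30 to 45 items: n = 45/30 = 1.5000
r_new = n·r_full / (1 + (n − 1)·r_full) = 0.8087 / 1.2695 ≈ 0.6370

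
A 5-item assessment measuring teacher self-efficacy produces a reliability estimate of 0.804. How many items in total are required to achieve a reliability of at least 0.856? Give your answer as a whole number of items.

Rearranging the Spearman-Brown formula for n,
n = r_target (1 − r_old) / [ r_old (1 − r_target) ]
n = [0.856 × 0.196] / [0.804 × 0.144]
  = 0.167776 / 0.115776 = 1.4491
1.4491 × 5 = 7.25 → 8 items

8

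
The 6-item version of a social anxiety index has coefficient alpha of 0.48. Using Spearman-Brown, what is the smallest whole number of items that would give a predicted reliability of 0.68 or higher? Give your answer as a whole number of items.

Rearranging the Spearman-Brown formula for n,
n = r_target (1 − r_old) / [ r_old (1 − r_target) ]
n = 0.68(1 − 0.48) / [0.48(1 − 0.68)]
n = 0.3536 / 0.1536 ≈ 2.3021
So the test needs 2.3021 × 6 ≈ 13.81 items; rounding up, 14.

14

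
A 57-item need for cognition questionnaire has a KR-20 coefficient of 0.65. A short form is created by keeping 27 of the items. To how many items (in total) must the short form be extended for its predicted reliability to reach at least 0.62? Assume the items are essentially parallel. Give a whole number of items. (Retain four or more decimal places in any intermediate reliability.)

First, r for the 27-item form: n = 27/57 = 0.4737, so r_27 = 0.4737·0.65/(1 + (0.4737 − 1)·0.65) = 0.4680
Then solve for n' with r_old = 0.4680, r_target = 0.62: n' = 0.62(1 − 0.4680)/[0.4680(1 − 0.62)] = 1.8547
Total items = 1.8547 × 27 = 50.08, rounded up to 51.

51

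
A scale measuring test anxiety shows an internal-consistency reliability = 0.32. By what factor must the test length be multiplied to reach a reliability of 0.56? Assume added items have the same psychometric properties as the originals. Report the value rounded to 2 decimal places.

2.70

Invert Spearman-Brown to solve for n:
n = r*(1 − r) / [ r (1 − r*) ]
n = 0.56(1 − 0.32) / [0.32(1 − 0.56)]
n = 0.3808 / 0.1408 ≈ 2.7045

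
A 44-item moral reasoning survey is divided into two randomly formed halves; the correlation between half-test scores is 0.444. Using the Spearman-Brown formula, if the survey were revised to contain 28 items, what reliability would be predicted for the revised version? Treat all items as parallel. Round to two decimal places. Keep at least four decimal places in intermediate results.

0.50

First correct the split-half correlation to full-test reliability: r_full = 2 × 0.444 / (1 + 0.444) ≈ 0.6150
Length factor from 44 to 28 items: n = 28/44 = 0.6364
r_new = n·r_full / (1 + (n − 1)·r_full) = 0.3914 / 0.7764 ≈ 0.5041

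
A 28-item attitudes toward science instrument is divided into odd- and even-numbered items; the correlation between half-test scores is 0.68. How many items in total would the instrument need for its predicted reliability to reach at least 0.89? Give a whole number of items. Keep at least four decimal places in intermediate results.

54

r_full = 2(0.68)/(1 + 0.68) = 0.8095
n = r_tgt(1 − r_full) / [r_full(1 − r_tgt)] = 0.89 × 0.1905 / (0.8095 × 0.11) ≈ 1.9040
Items = 1.9040 × 28 ≈ 53.31 → 54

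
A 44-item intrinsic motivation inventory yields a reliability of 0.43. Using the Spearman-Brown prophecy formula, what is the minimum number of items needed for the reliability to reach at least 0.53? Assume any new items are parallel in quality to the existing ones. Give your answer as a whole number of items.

66

Rearranging the Spearman-Brown formula for n,
n = r*(1 − r) / [ r (1 − r*) ]
n = 0.53(1 − 0.43) / [0.43(1 − 0.53)]
n = 0.3021 / 0.2021 ≈ 1.4948
So the test needs 1.4948 × 44 ≈ 65.77 items; rounding up, 66.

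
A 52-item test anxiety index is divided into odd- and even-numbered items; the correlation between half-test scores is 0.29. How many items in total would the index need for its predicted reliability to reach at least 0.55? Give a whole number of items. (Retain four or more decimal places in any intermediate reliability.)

Corrected full-test reliability: r_full = 2 × 0.29 / (1 + 0.29) ≈ 0.4496
Solve Spearman-Brown for n: n = 0.55(1 − 0.4496) / [0.4496(1 − 0.55)] = 1.4962
Required items = 1.4962 × 52 = 77.80, so 78 items.

78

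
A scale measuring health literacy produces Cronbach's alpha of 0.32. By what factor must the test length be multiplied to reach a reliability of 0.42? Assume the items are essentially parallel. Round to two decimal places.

1.54

n = 0.42 × (1 − 0.32) / [ 0.32 × (1 − 0.42) ]
n = 0.2856 / 0.1856 ≈ 1.5388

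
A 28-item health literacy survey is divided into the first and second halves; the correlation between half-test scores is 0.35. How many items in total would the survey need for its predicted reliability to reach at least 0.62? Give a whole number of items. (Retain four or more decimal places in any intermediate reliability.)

Corrected full-test reliability: r_full = 2 × 0.35 / (1 + 0.35) ≈ 0.5185
n = r_tgt(1 − r_full) / [r_full(1 − r_tgt)] = 0.62 × 0.4815 / (0.5185 × 0.38) ≈ 1.5151
Required items = 1.5151 × 28 = 42.42, so 43 items.

43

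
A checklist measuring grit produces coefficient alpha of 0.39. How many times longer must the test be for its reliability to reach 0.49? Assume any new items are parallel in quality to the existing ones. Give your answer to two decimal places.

n = [0.49 × 0.61] / [0.39 × 0.51]
n = 0.2989 / 0.1989 ≈ 1.5028

1.50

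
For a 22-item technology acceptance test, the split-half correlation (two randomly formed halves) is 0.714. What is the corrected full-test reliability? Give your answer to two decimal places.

0.83

The full test is twice the length of either half (n = 2).
r_full = 2r_hh / (1 + r_hh) = 2 × 0.714 / (1 + 0.714)
       = 1.4280 / 1.7140 = 0.8331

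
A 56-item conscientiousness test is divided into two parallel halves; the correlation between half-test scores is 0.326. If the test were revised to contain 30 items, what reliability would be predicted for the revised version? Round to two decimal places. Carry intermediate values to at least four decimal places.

0.34

Full-test reliability from the split-half r: r_full = 2(0.326)/(1 + 0.326) = 0.4917
Length factor from 56 to 30 items: n = 30/56 = 0.5357
r_new = n·r_full / (1 + (n − 1)·r_full) = 0.2634 / 0.7717 ≈ 0.3413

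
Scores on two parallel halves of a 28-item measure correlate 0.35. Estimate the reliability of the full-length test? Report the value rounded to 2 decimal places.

0.52

Apply the Spearman-Brown correction with n = 2:
r_full = 2(0.35) / (1 + 0.35)
r_full = 0.7000 / 1.3500 ≈ 0.5185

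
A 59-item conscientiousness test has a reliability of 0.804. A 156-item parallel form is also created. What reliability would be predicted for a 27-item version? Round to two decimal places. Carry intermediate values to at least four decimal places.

0.65

The 156-item form is not needed; work directly from the 59-item form with n = 27/59 = 0.4576.
r_{27} = n·r / (1 + (n − 1)·r) = 0.3679 / 0.5639 ≈ 0.6524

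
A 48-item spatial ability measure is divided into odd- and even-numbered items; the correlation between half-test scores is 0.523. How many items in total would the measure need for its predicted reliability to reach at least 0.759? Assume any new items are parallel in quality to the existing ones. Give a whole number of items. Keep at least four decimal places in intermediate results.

Corrected full-test reliability: r_full = 2 × 0.523 / (1 + 0.523) ≈ 0.6868
Solve Spearman-Brown for n: n = 0.759(1 − 0.6868) / [0.6868(1 − 0.759)] = 1.4362
Items = 1.4362 × 48 ≈ 68.94 → 69

69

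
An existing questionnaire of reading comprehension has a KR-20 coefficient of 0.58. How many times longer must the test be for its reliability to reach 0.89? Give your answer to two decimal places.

n = 0.89(1 − 0.58) / [0.58(1 − 0.89)]
  = 0.3738 / 0.0638 = 5.8589

5.86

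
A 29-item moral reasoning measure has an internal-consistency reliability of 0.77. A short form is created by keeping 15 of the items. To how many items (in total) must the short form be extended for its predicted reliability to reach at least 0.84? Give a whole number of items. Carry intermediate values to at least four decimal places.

46

Short-form reliability: n = 15/29 = 0.5172; r_15 = n·r/(1+(n−1)r) ≈ 0.6339
Then solve for n' with r_old = 0.6339, r_target = 0.84: n' = 0.84(1 − 0.6339)/[0.6339(1 − 0.84)] = 3.0321
Total items = 3.0321 × 15 = 45.48, rounded up to 46.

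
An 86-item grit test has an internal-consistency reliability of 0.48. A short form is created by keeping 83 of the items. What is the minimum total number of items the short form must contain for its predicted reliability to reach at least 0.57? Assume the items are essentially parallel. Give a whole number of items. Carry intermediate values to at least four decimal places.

124

Short-form reliability: n = 83/86 = 0.9651; r_83 = n·r/(1+(n−1)r) ≈ 0.4711
Then solve for n' with r_old = 0.4711, r_target = 0.57: n' = 0.57(1 − 0.4711)/[0.4711(1 − 0.57)] = 1.4882
Total items = 1.4882 × 83 = 123.52, rounded up to 124.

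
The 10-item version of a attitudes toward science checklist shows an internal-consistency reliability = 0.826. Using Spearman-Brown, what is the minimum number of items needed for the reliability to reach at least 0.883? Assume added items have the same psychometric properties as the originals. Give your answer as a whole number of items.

Rearranging the Spearman-Brown formula for n,
n = r*(1 − r) / [ r (1 − r*) ]
n = 0.883 × (1 − 0.826) / [ 0.826 × (1 − 0.883) ]
  = 0.153642 / 0.096642 = 1.5898
1.5898 × 10 = 15.90 → 16 items

16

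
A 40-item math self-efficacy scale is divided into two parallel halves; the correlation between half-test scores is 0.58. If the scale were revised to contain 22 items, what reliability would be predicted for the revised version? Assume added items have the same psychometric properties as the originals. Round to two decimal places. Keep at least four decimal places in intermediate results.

0.60

Full-test reliability from the split-half r: r_full = 2(0.58)/(1 + 0.58) = 0.7342
Length factor from 40 to 22 items: n = 22/40 = 0.5500
r_new = n·r_full / (1 + (n − 1)·r_full) = 0.4038 / 0.6696 ≈ 0.6030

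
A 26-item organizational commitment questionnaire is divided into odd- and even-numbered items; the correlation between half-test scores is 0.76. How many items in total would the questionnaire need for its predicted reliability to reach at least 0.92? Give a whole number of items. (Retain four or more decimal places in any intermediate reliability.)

48

Corrected full-test reliability: r_full = 2 × 0.76 / (1 + 0.76) ≈ 0.8636
Solve Spearman-Brown for n: n = 0.92(1 − 0.8636) / [0.8636(1 − 0.92)] = 1.8164
Required items = 1.8164 × 26 = 47.23, so 48 items.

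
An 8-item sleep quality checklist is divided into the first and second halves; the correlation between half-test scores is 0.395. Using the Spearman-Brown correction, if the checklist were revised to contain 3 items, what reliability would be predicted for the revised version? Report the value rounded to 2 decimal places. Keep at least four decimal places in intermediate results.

0.33

Full-test reliability from the split-half r: r_full = 2(0.395)/(1 + 0.395) = 0.5663
Length factor from 8 to 3 items: n = 3/8 = 0.3750
r_new = n·r_full / (1 + (n − 1)·r_full) = 0.2124 / 0.6461 ≈ 0.3287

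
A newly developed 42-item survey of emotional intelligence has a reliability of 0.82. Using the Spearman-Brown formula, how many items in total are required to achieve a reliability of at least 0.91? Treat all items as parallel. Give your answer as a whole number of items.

94

Spearman-Brown solved for the length factor n:
n = r*(1 − r) / [ r (1 − r*) ]
n = [0.91 × 0.18] / [0.82 × 0.09]
n = 0.1638 / 0.0738 ≈ 2.2195
2.2195 × 42 = 93.22 → 94 items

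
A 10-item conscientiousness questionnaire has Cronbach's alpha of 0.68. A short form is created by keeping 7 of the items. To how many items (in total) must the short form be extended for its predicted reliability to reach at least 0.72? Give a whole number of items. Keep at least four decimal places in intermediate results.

Short-form reliability: n = 7/10 = 0.7000; r_7 = n·r/(1+(n−1)r) ≈ 0.5980
Then solve for n' with r_old = 0.5980, r_target = 0.72: n' = 0.72(1 − 0.5980)/[0.5980(1 − 0.72)] = 1.7286
Total items = 1.7286 × 7 = 12.10, rounded up to 13.

13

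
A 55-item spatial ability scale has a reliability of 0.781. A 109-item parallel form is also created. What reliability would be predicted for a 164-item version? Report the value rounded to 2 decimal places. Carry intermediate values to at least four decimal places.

0.91

Only the ratio of lengths matters: n = 164/55 = 2.9818
r_{164} = n·r / (1 + (n − 1)·r) = 2.3288 / 2.5478 ≈ 0.9140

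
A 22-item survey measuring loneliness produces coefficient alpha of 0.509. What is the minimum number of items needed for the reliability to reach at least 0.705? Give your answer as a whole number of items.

n = [0.705 × 0.491] / [0.509 × 0.295]
  = 0.346155 / 0.150155 = 2.3053
Items needed = n × 22 = 2.3053 × 22 ≈ 50.72 → round up to 51

51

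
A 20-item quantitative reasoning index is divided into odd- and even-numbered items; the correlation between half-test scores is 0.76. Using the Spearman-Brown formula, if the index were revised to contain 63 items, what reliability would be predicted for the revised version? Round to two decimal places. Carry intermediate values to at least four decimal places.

0.95

Full-test reliability from the split-half r: r_full = 2(0.76)/(1 + 0.76) = 0.8636
Then adjust to 63 items: n = 63/20 = 3.1500
r_new = n·r_full / (1 + (n − 1)·r_full) = 2.7203 / 2.8567 ≈ 0.9523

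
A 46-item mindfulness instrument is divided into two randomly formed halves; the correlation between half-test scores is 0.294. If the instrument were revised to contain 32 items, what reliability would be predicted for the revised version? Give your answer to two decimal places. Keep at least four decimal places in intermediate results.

0.37

Spearman-Brown correction (n = 2): r_full = 2·0.294/(1 + 0.294) = 0.4544
Length factor from 46 to 32 items: n = 32/46 = 0.6957
r_new = n·r_full / (1 + (n − 1)·r_full) = 0.3161 / 0.8617 ≈ 0.3668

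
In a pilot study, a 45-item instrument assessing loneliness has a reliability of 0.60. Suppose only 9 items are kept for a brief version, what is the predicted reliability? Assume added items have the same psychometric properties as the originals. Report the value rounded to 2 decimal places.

0.23

The new length is 9/45 = 0.2 times the old.
By Spearman-Brown, r_new = n r / (1 + (n − 1) r).
r_new = 0.2·0.60 / [1 + (0.2 − 1)·0.60]
     = 0.1200 / 0.5200 = 0.2308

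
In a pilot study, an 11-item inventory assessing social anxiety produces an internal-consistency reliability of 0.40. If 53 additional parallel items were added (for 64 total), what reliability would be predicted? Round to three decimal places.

0.795

n = 64/11 = 5.8182
By Spearman-Brown, r_new = n r / (1 + (n − 1) r).
r_new = 5.8182·0.40 / [1 + (5.8182 − 1)·0.40]
     = 2.3273 / 2.9273 = 0.7950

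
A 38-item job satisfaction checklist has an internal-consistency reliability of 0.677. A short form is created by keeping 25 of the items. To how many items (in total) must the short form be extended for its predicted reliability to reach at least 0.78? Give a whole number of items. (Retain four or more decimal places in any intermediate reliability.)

65

First, r for the 25-item form: n = 25/38 = 0.6579, so r_25 = 0.6579·0.677/(1 + (0.6579 − 1)·0.677) = 0.5796
Length factor from the short form to reach 0.78: n' = 0.78(1 − 0.5796) / [0.5796(1 − 0.78)] ≈ 2.5716
Total items = 2.5716 × 25 = 64.29, rounded up to 65.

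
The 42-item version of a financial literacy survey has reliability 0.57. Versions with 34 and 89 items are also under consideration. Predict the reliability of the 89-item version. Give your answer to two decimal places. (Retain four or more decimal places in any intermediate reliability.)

The 34-item form is not needed; work directly from the 42-item form with n = 89/42 = 2.1190.
r_{89} = n·r / (1 + (n − 1)·r) = 1.2078 / 1.6378 ≈ 0.7375

0.74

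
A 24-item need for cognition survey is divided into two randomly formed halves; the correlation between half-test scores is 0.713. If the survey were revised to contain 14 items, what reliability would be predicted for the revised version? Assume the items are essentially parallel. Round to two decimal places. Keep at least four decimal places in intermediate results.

0.74

Spearman-Brown correction (n = 2): r_full = 2·0.713/(1 + 0.713) = 0.8325
Then adjust to 14 items: n = 14/24 = 0.5833
r_new = n·r_full / (1 + (n − 1)·r_full) = 0.4856 / 0.6531 ≈ 0.7435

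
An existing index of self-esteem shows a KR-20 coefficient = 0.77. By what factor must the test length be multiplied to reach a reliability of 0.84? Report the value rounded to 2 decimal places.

n = [0.84 × 0.23] / [0.77 × 0.16]
  = 0.1932 / 0.1232 = 1.5682

1.57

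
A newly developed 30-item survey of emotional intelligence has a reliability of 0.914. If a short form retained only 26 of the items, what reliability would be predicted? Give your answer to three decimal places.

The new length is 26/30 = 0.8667 times the old.
Apply the Spearman-Brown prophecy formula, r' = nr / [1 + (n − 1)r]:
r_new = (0.8667 × 0.914) / (1 + (0.8667 − 1) × 0.914)
r_new = 0.7922 / 0.8782 ≈ 0.9021

0.902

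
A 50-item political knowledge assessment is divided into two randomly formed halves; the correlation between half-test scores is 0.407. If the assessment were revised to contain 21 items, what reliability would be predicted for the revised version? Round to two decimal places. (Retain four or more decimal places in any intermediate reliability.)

First correct the split-half correlation to full-test reliability: r_full = 2 × 0.407 / (1 + 0.407) ≈ 0.5785
Then adjust to 21 items: n = 21/50 = 0.4200
r_new = n·r_full / (1 + (n − 1)·r_full) = 0.2430 / 0.6645 ≈ 0.3657

0.37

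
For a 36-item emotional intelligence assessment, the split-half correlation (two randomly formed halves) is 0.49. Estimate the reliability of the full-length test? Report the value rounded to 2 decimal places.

r_full = 2(0.49) / (1 + 0.49)
       = 0.9800 / 1.4900 = 0.6577

0.66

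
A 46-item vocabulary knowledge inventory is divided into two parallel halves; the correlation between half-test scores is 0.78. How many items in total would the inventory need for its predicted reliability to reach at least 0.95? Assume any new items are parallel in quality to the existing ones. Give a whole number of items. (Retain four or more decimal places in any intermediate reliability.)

124

Corrected full-test reliability: r_full = 2 × 0.78 / (1 + 0.78) ≈ 0.8764
n = r_tgt(1 − r_full) / [r_full(1 − r_tgt)] = 0.95 × 0.1236 / (0.8764 × 0.05) ≈ 2.6796
Items = 2.6796 × 46 ≈ 123.26 → 124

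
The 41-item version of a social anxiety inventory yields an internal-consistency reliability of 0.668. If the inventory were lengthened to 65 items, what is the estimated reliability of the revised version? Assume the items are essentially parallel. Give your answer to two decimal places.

The new length is 65/41 = 1.5854 times the old.
r_new = (1.5854 × 0.668) / (1 + (1.5854 − 1) × 0.668)
r_new = 1.0590 / 1.3910 ≈ 0.7613

0.76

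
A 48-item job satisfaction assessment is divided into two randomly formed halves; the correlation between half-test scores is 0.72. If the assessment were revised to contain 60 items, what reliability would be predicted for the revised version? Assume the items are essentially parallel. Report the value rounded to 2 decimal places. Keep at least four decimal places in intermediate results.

0.87

Spearman-Brown correction (n = 2): r_full = 2·0.72/(1 + 0.72) = 0.8372
Then adjust to 60 items: n = 60/48 = 1.2500
r_new = n·r_full / (1 + (n − 1)·r_full) = 1.0465 / 1.2093 ≈ 0.8654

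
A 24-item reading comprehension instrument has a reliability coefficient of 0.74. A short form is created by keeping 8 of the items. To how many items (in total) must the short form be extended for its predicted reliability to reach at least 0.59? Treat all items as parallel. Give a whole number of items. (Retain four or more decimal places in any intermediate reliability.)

First, r for the 8-item form: n = 8/24 = 0.3333, so r_8 = 0.3333·0.74/(1 + (0.3333 − 1)·0.74) = 0.4868
Then solve for n' with r_old = 0.4868, r_target = 0.59: n' = 0.59(1 − 0.4868)/[0.4868(1 − 0.59)] = 1.5171
Items = 1.5171 × 8 ≈ 12.14 → 13

13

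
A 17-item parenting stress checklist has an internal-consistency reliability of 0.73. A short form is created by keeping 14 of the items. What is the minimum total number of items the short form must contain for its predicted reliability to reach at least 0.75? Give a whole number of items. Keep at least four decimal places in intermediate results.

First, r for the 14-item form: n = 14/17 = 0.8235, so r_14 = 0.8235·0.73/(1 + (0.8235 − 1)·0.73) = 0.6901
Length factor from the short form to reach 0.75: n' = 0.75(1 − 0.6901) / [0.6901(1 − 0.75)] ≈ 1.3472
Items = 1.3472 × 14 ≈ 18.86 → 19

19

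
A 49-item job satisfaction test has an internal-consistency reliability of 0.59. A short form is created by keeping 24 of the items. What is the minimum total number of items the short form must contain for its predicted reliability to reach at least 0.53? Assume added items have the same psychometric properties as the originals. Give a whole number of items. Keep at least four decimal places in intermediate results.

First, r for the 24-item form: n = 24/49 = 0.4898, so r_24 = 0.4898·0.59/(1 + (0.4898 − 1)·0.59) = 0.4134
Then solve for n' with r_old = 0.4134, r_target = 0.53: n' = 0.53(1 − 0.4134)/[0.4134(1 − 0.53)] = 1.6001
Total items = 1.6001 × 24 = 38.40, rounded up to 39.

39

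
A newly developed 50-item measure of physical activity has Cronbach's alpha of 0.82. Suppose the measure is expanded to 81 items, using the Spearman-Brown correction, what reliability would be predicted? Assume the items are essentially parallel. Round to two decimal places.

Length ratio n = 81/50 = 1.62
r_new = (1.62 × 0.82) / (1 + (1.62 − 1) × 0.82)
     = 1.3284 / 1.5084 = 0.8807

0.88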